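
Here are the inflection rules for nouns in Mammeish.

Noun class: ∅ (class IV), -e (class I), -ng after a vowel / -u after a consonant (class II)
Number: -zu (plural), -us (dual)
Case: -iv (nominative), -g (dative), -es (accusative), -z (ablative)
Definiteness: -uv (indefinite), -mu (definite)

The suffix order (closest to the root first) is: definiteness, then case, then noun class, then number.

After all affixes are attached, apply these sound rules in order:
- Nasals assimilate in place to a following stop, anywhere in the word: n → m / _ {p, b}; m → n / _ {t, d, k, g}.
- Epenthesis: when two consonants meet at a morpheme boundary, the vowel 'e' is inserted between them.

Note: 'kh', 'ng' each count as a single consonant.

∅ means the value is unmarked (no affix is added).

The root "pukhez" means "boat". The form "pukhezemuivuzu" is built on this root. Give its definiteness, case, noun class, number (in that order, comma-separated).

Segment: pukhez-mu-iv-u-zu.
definiteness: -mu → definite.
case: -iv → nominative.
noun class: -ng/u → class II.
number: -zu → plural.

definite, nominative, class II, plural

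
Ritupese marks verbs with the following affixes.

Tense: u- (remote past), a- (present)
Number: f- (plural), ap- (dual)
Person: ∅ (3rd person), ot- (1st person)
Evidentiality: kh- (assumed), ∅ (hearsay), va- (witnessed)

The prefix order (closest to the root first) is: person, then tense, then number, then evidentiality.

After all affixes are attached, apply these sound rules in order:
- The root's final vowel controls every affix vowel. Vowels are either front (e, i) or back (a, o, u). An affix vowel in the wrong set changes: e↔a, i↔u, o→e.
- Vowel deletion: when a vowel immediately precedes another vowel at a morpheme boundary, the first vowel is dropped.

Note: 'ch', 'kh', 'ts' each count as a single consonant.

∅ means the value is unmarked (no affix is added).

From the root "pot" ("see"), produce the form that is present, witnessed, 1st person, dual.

vapotpot

Attach person 1st person ot- → otpot.
Attach tense present a- → aotpot.
Attach number dual ap- → apaotpot.
Attach evidentiality witnessed va- → vaapaotpot.
Vowel harmony: no change.
Apply vowel deletion: vaapaotpot → vapotpot.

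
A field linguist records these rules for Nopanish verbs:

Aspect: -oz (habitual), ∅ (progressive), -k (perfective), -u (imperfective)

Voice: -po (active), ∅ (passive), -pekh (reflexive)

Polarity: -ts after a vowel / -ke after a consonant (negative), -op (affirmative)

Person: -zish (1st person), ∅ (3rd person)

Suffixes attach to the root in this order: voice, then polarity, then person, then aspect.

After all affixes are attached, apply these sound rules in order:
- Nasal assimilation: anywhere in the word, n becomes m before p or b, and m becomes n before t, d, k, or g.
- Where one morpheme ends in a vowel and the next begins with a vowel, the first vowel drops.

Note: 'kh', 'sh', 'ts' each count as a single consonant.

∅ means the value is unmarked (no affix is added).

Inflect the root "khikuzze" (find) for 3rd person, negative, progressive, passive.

khikuzzets

voice = passive: zero marking, form stays khikuzze.
Attach polarity negative -ts (after vowel 'e') → khikuzzets.
person = 3rd person: zero marking, form stays khikuzzets.
aspect = progressive: zero marking, form stays khikuzzets.
Nasal assimilation: no change.
Vowel deletion: no change.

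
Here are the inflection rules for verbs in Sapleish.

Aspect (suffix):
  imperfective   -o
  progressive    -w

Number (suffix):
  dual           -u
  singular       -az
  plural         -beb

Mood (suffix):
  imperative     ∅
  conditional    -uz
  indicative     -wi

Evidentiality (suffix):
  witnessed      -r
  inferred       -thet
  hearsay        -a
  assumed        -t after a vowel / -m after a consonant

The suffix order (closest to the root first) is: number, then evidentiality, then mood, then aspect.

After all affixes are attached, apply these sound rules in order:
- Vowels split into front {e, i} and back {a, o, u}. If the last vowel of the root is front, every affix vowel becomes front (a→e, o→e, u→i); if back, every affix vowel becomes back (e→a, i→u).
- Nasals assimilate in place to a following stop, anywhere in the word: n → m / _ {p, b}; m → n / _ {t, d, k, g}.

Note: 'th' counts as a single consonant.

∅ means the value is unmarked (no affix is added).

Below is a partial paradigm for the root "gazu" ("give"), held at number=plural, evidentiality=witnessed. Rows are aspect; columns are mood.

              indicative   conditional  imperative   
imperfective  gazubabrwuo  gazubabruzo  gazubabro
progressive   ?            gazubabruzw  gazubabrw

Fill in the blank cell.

gazubabrwuw

Attach number plural -beb → gazubeb.
Attach evidentiality witnessed -r → gazubebr.
Attach mood indicative -wi → gazubebrwi.
Attach aspect progressive -w → gazubebrwiw.
Apply vowel harmony: gazubebrwiw → gazubabrwuw.
Nasal assimilation: no change.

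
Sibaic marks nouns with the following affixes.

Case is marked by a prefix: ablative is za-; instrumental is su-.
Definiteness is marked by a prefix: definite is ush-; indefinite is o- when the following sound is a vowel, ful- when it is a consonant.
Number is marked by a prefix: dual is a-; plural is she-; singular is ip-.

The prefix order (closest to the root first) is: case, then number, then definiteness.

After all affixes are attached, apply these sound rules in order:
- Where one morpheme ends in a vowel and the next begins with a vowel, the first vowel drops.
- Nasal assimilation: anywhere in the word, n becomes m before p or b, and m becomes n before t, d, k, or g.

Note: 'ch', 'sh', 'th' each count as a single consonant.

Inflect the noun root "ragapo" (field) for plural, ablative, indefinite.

Attach case ablative za- → zaragapo.
Attach number plural she- → shezaragapo.
Attach definiteness indefinite ful- (before consonant 'sh') → fulshezaragapo.
Vowel deletion: no change.
Nasal assimilation: no change.

fulshezaragapo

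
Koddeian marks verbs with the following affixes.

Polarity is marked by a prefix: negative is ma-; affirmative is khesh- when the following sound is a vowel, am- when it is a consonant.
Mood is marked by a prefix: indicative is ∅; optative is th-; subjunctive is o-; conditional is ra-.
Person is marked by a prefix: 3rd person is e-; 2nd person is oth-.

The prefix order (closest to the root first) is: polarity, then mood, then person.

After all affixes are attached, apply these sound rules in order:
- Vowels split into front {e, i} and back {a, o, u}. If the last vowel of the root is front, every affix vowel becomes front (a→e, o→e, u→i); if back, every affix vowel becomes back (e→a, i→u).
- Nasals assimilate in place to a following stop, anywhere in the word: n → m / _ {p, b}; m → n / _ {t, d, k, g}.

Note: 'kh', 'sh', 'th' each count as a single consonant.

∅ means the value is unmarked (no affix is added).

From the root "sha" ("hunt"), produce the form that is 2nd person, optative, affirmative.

oththamsha

Attach polarity affirmative am- (before consonant 'sh') → amsha.
Attach mood optative th- → thamsha.
Attach person 2nd person oth- → oththamsha.
Vowel harmony: no change.
Nasal assimilation: no change.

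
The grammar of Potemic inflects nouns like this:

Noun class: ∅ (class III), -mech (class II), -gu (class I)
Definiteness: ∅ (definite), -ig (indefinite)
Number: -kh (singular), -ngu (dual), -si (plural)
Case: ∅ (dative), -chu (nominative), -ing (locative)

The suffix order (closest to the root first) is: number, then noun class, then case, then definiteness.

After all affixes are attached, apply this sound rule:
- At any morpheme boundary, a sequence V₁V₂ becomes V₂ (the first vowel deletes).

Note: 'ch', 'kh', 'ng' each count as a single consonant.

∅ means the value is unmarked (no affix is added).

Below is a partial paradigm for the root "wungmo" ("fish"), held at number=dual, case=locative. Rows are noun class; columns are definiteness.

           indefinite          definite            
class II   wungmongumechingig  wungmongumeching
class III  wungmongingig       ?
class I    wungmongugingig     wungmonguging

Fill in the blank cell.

Attach number dual -ngu → wungmongu.
noun class = class III: zero marking, form stays wungmongu.
Attach case locative -ing → wungmonguing.
definiteness = definite: zero marking, form stays wungmonguing.
Apply vowel deletion: wungmonguing → wungmonging.

wungmonging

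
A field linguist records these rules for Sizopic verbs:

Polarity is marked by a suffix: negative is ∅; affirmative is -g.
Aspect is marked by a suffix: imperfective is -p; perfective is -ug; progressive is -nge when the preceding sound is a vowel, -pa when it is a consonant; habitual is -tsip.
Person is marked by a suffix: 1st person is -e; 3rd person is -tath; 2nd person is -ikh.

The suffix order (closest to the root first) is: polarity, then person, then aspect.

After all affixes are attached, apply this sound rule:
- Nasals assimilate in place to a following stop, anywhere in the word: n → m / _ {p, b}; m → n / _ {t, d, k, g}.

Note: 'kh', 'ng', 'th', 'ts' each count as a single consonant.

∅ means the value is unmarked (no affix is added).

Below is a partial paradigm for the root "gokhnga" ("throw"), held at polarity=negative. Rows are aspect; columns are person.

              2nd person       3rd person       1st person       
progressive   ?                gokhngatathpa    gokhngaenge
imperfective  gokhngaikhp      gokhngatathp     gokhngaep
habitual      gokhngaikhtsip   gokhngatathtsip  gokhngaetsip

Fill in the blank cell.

gokhngaikhpa

polarity = negative: zero marking, form stays gokhnga.
Attach person 2nd person -ikh → gokhngaikh.
Attach aspect progressive -pa (after consonant 'kh') → gokhngaikhpa.
Nasal assimilation: no change.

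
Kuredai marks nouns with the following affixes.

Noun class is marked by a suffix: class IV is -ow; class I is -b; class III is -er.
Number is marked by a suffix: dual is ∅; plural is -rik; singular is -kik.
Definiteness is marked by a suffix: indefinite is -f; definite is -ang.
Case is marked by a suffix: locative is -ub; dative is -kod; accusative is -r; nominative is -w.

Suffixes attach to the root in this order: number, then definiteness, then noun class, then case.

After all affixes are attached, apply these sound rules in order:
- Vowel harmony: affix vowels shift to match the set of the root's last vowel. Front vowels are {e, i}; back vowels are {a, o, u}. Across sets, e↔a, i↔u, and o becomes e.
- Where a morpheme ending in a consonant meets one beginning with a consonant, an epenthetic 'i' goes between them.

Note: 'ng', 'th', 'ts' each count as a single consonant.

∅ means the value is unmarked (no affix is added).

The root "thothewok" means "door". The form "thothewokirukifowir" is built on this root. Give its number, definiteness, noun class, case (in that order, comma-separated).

plural, indefinite, class IV, accusative

Segment: thothewok-rik-f-ow-r.
number: -rik → plural.
definiteness: -f → indefinite.
noun class: -ow → class IV.
case: -r → accusative.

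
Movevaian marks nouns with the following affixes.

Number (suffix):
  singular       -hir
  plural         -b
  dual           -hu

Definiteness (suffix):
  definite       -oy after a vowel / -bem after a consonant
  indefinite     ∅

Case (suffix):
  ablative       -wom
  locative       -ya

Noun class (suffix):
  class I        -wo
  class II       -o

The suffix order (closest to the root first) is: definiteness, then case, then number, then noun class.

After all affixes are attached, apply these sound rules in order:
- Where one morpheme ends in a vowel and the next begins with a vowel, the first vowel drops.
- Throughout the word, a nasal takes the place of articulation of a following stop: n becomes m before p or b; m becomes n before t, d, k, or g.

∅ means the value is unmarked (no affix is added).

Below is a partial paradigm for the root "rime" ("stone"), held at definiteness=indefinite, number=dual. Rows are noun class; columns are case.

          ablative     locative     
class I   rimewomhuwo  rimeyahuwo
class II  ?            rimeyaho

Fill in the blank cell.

rimewomho

definiteness = indefinite: zero marking, form stays rime.
Attach case ablative -wom → rimewom.
Attach number dual -hu → rimewomhu.
Attach noun class class II -o → rimewomhuo.
Apply vowel deletion: rimewomhuo → rimewomho.
Nasal assimilation: no change.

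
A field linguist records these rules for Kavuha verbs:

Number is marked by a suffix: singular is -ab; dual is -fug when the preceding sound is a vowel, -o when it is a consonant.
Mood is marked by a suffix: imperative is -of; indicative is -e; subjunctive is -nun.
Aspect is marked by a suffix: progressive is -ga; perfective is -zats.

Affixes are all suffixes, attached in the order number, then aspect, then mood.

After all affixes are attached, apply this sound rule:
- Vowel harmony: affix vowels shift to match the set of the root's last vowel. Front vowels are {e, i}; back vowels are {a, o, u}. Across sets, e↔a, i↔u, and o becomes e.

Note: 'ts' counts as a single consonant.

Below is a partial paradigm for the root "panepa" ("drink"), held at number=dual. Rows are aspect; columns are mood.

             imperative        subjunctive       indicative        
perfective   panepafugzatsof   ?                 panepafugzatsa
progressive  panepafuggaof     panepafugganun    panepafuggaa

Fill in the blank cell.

Attach number dual -fug (after vowel 'a') → panepafug.
Attach aspect perfective -zats → panepafugzats.
Attach mood subjunctive -nun → panepafugzatsnun.
Vowel harmony: no change.

panepafugzatsnun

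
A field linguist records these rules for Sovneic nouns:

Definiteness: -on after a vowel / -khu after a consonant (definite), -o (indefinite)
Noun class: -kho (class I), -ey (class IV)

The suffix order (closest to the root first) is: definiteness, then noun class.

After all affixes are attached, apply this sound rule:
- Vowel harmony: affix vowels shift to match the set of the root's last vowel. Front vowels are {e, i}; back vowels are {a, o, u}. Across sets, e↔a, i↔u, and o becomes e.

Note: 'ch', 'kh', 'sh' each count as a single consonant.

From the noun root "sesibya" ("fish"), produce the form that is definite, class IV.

Attach definiteness definite -on (after vowel 'a') → sesibyaon.
Attach noun class class IV -ey → sesibyaoney.
Apply vowel harmony: sesibyaoney → sesibyaonay.

sesibyaonay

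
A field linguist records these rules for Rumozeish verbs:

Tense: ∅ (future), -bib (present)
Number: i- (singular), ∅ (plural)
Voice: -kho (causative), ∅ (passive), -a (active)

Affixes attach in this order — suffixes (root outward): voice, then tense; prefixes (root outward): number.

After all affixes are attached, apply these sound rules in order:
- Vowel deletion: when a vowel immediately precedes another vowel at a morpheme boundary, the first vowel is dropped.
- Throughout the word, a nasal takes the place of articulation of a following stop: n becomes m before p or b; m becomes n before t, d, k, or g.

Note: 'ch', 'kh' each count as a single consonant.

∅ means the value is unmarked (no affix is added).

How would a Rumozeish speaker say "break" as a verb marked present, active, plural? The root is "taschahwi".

number = plural: zero marking, form stays taschahwi.
Attach voice active -a → taschahwia.
Attach tense present -bib → taschahwiabib.
Apply vowel deletion: taschahwiabib → taschahwabib.
Nasal assimilation: no change.

taschahwabib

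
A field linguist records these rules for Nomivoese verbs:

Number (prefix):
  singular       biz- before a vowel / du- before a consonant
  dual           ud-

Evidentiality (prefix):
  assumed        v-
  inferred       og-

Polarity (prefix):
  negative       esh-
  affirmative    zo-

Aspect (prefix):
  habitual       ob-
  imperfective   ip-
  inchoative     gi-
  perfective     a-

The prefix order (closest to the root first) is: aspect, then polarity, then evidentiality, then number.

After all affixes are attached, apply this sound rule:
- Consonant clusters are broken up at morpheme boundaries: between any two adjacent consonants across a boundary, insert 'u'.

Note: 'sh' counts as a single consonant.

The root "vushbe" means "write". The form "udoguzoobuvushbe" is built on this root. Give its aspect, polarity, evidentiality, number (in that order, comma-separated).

habitual, affirmative, inferred, dual

Segment: ud-og-zo-ob-vushbe.
aspect: ob- → habitual.
polarity: zo- → affirmative.
evidentiality: og- → inferred.
number: ud- → dual.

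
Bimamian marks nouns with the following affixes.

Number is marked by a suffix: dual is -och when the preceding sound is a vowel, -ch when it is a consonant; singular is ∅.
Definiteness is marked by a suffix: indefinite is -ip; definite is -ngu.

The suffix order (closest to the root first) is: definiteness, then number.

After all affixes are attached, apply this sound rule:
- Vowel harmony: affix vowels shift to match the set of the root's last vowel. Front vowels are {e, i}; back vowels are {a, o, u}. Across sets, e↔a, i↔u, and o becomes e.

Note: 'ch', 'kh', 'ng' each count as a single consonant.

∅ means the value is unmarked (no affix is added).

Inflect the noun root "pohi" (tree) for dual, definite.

pohingiech

Attach definiteness definite -ngu → pohingu.
Attach number dual -och (after vowel 'u') → pohinguoch.
Apply vowel harmony: pohinguoch → pohingiech.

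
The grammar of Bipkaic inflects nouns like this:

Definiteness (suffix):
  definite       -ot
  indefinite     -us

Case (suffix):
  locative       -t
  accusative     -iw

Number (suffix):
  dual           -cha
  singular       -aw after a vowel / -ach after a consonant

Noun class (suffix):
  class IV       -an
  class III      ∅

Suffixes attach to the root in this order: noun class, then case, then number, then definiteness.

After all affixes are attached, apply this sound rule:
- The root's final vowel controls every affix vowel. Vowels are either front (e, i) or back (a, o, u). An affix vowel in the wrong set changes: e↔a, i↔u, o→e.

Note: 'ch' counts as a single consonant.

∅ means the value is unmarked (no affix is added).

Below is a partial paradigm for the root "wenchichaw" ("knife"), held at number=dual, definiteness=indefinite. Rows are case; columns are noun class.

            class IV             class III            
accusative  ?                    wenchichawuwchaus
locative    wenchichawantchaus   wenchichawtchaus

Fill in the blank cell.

wenchichawanuwchaus

Attach noun class class IV -an → wenchichawan.
Attach case accusative -iw → wenchichawaniw.
Attach number dual -cha → wenchichawaniwcha.
Attach definiteness indefinite -us → wenchichawaniwchaus.
Apply vowel harmony: wenchichawaniwchaus → wenchichawanuwchaus.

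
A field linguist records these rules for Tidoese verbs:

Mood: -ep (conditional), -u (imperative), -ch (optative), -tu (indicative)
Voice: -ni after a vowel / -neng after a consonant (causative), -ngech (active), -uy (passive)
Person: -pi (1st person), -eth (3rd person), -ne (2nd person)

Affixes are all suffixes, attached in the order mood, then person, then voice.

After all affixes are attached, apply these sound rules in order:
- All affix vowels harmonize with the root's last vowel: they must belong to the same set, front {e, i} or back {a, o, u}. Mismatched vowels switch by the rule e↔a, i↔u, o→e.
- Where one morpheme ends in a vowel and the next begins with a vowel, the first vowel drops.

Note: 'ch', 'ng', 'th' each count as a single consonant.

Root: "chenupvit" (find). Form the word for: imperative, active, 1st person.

Attach mood imperative -u → chenupvitu.
Attach person 1st person -pi → chenupvitupi.
Attach voice active -ngech → chenupvitupingech.
Apply vowel harmony: chenupvitupingech → chenupvitipingech.
Vowel deletion: no change.

chenupvitipingech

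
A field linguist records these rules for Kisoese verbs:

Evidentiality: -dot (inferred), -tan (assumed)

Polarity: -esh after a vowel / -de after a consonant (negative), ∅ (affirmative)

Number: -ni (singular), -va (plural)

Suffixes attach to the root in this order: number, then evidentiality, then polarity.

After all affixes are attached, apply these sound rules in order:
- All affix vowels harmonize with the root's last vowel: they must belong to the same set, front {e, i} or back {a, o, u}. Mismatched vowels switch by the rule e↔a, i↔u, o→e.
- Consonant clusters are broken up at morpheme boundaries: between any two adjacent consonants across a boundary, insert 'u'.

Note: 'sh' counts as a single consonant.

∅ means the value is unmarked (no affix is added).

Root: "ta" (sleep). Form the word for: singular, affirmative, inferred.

tanudot

Attach number singular -ni → tani.
Attach evidentiality inferred -dot → tanidot.
polarity = affirmative: zero marking, form stays tanidot.
Apply vowel harmony: tanidot → tanudot.
Epenthesis: no change.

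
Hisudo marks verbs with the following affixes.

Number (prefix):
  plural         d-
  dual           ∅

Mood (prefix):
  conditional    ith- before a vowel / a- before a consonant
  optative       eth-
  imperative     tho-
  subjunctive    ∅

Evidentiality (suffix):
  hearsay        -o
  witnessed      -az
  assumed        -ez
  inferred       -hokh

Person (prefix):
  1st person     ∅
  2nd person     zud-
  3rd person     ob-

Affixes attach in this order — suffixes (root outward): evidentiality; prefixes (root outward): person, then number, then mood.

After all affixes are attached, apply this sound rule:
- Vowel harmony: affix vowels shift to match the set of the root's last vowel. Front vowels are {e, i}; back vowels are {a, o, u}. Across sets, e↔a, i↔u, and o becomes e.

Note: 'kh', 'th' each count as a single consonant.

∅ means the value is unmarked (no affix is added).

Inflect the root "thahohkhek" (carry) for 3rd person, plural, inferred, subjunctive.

debthahohkhekhekh

Attach evidentiality inferred -hokh → thahohkhekhokh.
Attach person 3rd person ob- → obthahohkhekhokh.
Attach number plural d- → dobthahohkhekhokh.
mood = subjunctive: zero marking, form stays dobthahohkhekhokh.
Apply vowel harmony: dobthahohkhekhokh → debthahohkhekhekh.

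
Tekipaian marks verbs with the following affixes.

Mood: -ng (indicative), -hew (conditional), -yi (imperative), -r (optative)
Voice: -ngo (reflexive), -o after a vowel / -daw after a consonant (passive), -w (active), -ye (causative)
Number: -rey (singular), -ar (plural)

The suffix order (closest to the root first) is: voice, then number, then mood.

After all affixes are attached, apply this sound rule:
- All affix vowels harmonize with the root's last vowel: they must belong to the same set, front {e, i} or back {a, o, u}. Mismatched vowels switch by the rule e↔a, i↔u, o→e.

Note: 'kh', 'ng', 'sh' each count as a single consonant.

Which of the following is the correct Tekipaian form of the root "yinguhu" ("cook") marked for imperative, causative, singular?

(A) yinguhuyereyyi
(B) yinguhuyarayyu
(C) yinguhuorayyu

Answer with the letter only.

Attach voice causative -ye → yinguhuye.
Attach number singular -rey → yinguhuyerey.
Attach mood imperative -yi → yinguhuyereyyi.
Apply vowel harmony: yinguhuyereyyi → yinguhuyarayyu.
So the correct form is yinguhuyarayyu, option (B).
(C) yinguhuorayyu is wrong: it uses passive instead of causative for voice.
(A) yinguhuyereyyi is wrong: it fails to apply the sound rule(s).

B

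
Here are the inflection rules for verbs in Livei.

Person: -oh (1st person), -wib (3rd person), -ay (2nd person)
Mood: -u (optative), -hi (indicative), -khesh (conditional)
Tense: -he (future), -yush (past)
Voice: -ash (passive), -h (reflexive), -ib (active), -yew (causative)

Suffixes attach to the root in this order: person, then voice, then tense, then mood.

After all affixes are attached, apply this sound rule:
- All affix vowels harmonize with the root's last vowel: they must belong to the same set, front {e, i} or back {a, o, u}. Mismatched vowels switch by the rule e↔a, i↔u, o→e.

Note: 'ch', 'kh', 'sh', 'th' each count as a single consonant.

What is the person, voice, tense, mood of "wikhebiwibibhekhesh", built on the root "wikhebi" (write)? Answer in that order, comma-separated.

3rd person, active, future, conditional

Segment: wikhebi-wib-ib-he-khesh.
person: -wib → 3rd person.
voice: -ib → active.
tense: -he → future.
mood: -khesh → conditional.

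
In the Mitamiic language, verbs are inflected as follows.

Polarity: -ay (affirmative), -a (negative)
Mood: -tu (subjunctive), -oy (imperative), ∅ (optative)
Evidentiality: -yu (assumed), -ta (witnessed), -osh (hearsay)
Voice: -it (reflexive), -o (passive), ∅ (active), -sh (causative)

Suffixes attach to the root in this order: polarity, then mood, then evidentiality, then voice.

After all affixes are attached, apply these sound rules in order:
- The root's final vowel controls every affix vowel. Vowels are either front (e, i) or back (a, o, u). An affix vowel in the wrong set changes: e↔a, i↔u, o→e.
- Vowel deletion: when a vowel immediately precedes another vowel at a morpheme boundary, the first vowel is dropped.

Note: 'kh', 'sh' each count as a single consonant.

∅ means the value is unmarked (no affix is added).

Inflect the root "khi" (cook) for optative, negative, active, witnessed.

khete

Attach polarity negative -a → khia.
mood = optative: zero marking, form stays khia.
Attach evidentiality witnessed -ta → khiata.
voice = active: zero marking, form stays khiata.
Apply vowel harmony: khiata → khiete.
Apply vowel deletion: khiete → khete.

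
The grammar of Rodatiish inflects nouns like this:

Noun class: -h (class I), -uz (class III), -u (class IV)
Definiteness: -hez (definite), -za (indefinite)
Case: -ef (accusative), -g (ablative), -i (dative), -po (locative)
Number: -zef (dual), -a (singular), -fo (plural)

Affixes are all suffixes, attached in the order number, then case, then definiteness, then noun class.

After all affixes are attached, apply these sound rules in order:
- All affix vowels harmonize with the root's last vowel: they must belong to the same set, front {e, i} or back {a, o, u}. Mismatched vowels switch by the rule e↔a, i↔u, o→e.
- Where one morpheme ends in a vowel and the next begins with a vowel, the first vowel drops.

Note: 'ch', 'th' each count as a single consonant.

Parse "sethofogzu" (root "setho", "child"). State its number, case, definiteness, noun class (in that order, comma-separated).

plural, ablative, indefinite, class IV

Segment: setho-fo-g-za-u.
number: -fo → plural.
case: -g → ablative.
definiteness: -za → indefinite.
noun class: -u → class IV.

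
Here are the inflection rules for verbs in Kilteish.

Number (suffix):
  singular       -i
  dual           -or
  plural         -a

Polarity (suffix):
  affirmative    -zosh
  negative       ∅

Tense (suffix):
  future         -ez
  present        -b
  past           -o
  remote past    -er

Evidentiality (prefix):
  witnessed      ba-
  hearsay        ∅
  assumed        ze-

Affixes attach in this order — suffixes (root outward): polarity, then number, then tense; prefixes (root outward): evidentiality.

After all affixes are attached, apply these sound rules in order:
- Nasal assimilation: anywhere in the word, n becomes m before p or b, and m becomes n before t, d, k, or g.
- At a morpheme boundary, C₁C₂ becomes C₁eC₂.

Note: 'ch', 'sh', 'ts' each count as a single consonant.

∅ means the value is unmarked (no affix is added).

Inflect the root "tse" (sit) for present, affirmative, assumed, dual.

zetsezoshoreb

Attach polarity affirmative -zosh → tsezosh.
Attach number dual -or → tsezoshor.
Attach tense present -b → tsezoshorb.
Attach evidentiality assumed ze- → zetsezoshorb.
Nasal assimilation: no change.
Apply epenthesis: zetsezoshorb → zetsezoshoreb.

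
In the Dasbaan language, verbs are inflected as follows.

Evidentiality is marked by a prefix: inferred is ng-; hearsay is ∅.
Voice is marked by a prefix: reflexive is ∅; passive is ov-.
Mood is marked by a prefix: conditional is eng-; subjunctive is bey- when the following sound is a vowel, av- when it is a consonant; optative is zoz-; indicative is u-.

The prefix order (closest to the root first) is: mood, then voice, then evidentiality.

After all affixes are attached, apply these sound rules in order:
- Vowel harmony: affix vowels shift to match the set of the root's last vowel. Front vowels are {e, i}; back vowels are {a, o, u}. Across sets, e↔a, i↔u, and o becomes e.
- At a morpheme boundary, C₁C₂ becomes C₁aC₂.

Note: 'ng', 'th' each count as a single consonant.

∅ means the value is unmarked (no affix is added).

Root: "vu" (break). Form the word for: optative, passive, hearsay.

ovazozavu

Attach mood optative zoz- → zozvu.
Attach voice passive ov- → ovzozvu.
evidentiality = hearsay: zero marking, form stays ovzozvu.
Vowel harmony: no change.
Apply epenthesis: ovzozvu → ovazozavu.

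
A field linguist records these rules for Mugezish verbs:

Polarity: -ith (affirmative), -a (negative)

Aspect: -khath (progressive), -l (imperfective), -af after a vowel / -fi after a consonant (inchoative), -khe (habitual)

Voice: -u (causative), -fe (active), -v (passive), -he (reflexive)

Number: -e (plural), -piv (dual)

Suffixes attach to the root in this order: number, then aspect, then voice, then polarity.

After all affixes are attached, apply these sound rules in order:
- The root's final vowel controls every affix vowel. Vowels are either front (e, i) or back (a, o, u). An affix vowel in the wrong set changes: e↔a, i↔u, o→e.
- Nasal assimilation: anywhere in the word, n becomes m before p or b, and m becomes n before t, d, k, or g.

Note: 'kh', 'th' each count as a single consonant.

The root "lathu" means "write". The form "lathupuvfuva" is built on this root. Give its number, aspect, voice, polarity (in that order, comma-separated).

dual, inchoative, passive, negative

Segment: lathu-piv-fi-v-a.
number: -piv → dual.
aspect: -af/fi → inchoative.
voice: -v → passive.
polarity: -a → negative.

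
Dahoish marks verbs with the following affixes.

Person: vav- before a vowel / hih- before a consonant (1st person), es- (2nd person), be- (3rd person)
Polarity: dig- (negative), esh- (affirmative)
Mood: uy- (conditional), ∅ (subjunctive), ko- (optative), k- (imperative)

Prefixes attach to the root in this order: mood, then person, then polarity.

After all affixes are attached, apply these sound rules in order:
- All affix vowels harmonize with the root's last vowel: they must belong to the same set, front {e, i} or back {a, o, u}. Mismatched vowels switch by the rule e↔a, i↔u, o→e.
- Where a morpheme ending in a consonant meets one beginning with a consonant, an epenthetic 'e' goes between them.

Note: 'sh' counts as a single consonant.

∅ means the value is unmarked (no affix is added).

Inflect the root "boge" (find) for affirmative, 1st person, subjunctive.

mood = subjunctive: zero marking, form stays boge.
Attach person 1st person hih- (before consonant 'b') → hihboge.
Attach polarity affirmative esh- → eshhihboge.
Vowel harmony: no change.
Apply epenthesis: eshhihboge → eshehiheboge.

eshehiheboge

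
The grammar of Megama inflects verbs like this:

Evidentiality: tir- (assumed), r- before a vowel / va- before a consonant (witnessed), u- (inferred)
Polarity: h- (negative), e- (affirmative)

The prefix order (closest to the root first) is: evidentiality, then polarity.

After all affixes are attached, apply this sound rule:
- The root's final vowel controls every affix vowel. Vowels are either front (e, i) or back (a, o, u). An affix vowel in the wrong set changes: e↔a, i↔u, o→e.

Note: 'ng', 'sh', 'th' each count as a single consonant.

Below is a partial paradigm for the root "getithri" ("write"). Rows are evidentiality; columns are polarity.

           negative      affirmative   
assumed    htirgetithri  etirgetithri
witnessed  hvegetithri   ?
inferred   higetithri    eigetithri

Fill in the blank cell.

Attach evidentiality witnessed va- (before consonant 'g') → vagetithri.
Attach polarity affirmative e- → evagetithri.
Apply vowel harmony: evagetithri → evegetithri.

evegetithri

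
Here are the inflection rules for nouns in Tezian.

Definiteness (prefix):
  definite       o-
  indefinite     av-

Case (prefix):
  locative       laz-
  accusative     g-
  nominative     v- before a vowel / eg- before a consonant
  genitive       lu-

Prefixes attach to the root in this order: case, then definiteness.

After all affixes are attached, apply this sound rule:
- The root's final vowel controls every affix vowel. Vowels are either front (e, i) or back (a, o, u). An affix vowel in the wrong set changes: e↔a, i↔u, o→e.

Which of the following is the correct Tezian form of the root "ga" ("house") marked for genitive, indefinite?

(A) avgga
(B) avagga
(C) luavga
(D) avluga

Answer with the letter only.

D

Attach case genitive lu- → luga.
Attach definiteness indefinite av- → avluga.
Vowel harmony: no change.
So the correct form is avluga, option (D).
(A) avgga is wrong: it uses accusative instead of genitive for case.
(B) avagga is wrong: it uses nominative instead of genitive for case.
(C) luavga is wrong: it has the affixes in the wrong order.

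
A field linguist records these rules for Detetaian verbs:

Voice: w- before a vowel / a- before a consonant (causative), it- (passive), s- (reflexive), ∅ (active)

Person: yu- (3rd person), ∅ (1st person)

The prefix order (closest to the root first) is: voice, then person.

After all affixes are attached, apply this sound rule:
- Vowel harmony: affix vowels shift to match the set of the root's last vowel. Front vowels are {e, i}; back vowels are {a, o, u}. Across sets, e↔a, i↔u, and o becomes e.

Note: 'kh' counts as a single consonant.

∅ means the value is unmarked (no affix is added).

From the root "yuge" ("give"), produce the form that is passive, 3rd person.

yiityuge

Attach voice passive it- → ityuge.
Attach person 3rd person yu- → yuityuge.
Apply vowel harmony: yuityuge → yiityuge.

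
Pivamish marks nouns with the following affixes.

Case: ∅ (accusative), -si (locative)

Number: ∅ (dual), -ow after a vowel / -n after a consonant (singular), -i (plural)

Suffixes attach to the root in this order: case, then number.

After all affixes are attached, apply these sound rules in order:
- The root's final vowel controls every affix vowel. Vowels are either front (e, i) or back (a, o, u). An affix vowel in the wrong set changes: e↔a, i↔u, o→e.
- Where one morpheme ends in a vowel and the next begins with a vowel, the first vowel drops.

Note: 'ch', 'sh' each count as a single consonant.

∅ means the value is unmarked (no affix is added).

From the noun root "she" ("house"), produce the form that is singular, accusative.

case = accusative: zero marking, form stays she.
Attach number singular -ow (after vowel 'e') → sheow.
Apply vowel harmony: sheow → sheew.
Apply vowel deletion: sheew → shew.

shew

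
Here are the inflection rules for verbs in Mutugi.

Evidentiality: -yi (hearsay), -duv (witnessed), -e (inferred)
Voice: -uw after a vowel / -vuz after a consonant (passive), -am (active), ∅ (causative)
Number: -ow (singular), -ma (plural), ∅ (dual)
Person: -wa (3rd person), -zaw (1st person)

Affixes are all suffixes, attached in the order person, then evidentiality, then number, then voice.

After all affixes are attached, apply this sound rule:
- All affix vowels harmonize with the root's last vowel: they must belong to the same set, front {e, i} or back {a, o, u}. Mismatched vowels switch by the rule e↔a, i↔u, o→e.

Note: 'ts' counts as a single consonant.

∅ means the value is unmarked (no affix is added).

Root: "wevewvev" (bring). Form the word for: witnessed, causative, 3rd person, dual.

Attach person 3rd person -wa → wevewvevwa.
Attach evidentiality witnessed -duv → wevewvevwaduv.
number = dual: zero marking, form stays wevewvevwaduv.
voice = causative: zero marking, form stays wevewvevwaduv.
Apply vowel harmony: wevewvevwaduv → wevewvevwediv.

wevewvevwediv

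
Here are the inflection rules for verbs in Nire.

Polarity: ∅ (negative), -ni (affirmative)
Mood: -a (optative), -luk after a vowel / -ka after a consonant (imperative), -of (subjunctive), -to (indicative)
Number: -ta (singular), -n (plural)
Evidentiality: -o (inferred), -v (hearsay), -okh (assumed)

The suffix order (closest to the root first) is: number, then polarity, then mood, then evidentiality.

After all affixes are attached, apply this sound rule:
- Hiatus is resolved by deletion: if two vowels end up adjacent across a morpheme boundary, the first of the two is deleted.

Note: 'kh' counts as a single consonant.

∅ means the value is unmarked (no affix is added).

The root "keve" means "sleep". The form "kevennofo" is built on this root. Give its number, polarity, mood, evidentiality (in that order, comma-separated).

plural, affirmative, subjunctive, inferred

Segment: keve-n-ni-of-o.
number: -n → plural.
polarity: -ni → affirmative.
mood: -of → subjunctive.
evidentiality: -o → inferred.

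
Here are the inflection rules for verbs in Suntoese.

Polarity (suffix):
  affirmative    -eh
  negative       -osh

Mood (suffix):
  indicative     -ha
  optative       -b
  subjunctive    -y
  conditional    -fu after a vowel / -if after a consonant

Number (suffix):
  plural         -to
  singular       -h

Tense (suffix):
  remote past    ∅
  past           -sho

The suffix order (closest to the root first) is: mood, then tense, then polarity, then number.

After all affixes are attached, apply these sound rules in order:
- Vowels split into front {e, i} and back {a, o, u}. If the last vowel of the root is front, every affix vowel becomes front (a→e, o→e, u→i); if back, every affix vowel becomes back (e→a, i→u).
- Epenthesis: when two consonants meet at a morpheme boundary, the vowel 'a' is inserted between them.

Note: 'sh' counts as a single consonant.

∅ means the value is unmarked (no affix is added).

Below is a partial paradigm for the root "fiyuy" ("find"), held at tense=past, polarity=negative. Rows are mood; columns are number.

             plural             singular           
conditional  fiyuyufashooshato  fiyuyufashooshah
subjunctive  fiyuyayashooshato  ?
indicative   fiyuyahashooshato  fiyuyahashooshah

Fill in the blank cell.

fiyuyayashooshah

Attach mood subjunctive -y → fiyuyy.
Attach tense past -sho → fiyuyysho.
Attach polarity negative -osh → fiyuyyshoosh.
Attach number singular -h → fiyuyyshooshh.
Vowel harmony: no change.
Apply epenthesis: fiyuyyshooshh → fiyuyayashooshah.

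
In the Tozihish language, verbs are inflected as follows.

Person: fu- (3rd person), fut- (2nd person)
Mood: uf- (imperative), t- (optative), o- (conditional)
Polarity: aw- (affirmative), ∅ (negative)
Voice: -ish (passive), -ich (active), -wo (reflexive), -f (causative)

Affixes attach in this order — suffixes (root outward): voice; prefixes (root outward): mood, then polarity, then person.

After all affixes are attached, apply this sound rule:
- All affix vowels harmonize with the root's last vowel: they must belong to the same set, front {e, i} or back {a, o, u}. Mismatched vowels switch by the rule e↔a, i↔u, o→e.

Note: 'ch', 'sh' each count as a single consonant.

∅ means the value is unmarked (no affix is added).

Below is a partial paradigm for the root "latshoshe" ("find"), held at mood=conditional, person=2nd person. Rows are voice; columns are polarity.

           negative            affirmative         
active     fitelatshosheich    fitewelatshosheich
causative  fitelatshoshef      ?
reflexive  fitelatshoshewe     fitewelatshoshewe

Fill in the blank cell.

fitewelatshoshef

Attach mood conditional o- → olatshoshe.
Attach polarity affirmative aw- → awolatshoshe.
Attach person 2nd person fut- → futawolatshoshe.
Attach voice causative -f → futawolatshoshef.
Apply vowel harmony: futawolatshoshef → fitewelatshoshef.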